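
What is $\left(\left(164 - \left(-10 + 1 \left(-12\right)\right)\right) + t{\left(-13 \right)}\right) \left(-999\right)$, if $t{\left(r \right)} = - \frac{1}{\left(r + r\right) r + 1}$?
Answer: $- \frac{20996649}{113} \approx -1.8581 \cdot 10^{5}$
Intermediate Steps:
$t{\left(r \right)} = - \frac{1}{1 + 2 r^{2}}$ ($t{\left(r \right)} = - \frac{1}{2 r r + 1} = - \frac{1}{2 r^{2} + 1} = - \frac{1}{1 + 2 r^{2}}$)
$\left(\left(164 - \left(-10 + 1 \left(-12\right)\right)\right) + t{\left(-13 \right)}\right) \left(-999\right) = \left(\left(164 - \left(-10 + 1 \left(-12\right)\right)\right) - \frac{1}{1 + 2 \left(-13\right)^{2}}\right) \left(-999\right) = \left(\left(164 - \left(-10 - 12\right)\right) - \frac{1}{1 + 2 \cdot 169}\right) \left(-999\right) = \left(\left(164 - -22\right) - \frac{1}{1 + 338}\right) \left(-999\right) = \left(\left(164 + 22\right) - \frac{1}{339}\right) \left(-999\right) = \left(186 - \frac{1}{339}\right) \left(-999\right) = \frac{63053}{339} \left(-999\right) = - \frac{20996649}{113}$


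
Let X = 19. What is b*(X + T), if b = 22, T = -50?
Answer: -682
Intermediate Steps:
b*(X + T) = 22*(19 - 50) = 22*(-31) = -682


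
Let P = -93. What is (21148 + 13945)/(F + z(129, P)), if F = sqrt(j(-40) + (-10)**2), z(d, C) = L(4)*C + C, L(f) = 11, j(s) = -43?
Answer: -13054596/415133 - 35093*sqrt(57)/1245399 ≈ -31.660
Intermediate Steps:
z(d, C) = 12*C (z(d, C) = 11*C + C = 12*C)
F = sqrt(57) (F = sqrt(-43 + (-10)**2) = sqrt(-43 + 100) = sqrt(57) ≈ 7.5498)
(21148 + 13945)/(F + z(129, P)) = (21148 + 13945)/(sqrt(57) + 12*(-93)) = 35093/(sqrt(57) - 1116) = 35093/(-1116 + sqrt(57))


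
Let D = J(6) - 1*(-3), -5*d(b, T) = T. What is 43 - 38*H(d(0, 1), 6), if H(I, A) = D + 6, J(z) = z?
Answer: -527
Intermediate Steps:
d(b, T) = -T/5
D = 9 (D = 6 - 1*(-3) = 6 + 3 = 9)
H(I, A) = 15 (H(I, A) = 9 + 6 = 15)
43 - 38*H(d(0, 1), 6) = 43 - 38*15 = 43 - 570 = -527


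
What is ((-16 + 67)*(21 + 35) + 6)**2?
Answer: 8191044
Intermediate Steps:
((-16 + 67)*(21 + 35) + 6)**2 = (51*56 + 6)**2 = (2856 + 6)**2 = 2862**2 = 8191044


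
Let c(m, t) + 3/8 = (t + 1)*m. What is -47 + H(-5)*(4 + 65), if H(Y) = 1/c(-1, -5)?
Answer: -811/29 ≈ -27.966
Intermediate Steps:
c(m, t) = -3/8 + m*(1 + t) (c(m, t) = -3/8 + (t + 1)*m = -3/8 + (1 + t)*m = -3/8 + m*(1 + t))
H(Y) = 8/29 (H(Y) = 1/(-3/8 - 1 - 1*(-5)) = 1/(-3/8 - 1 + 5) = 1/(29/8) = 8/29)
-47 + H(-5)*(4 + 65) = -47 + 8*(4 + 65)/29 = -47 + (8/29)*69 = -47 + 552/29 = -811/29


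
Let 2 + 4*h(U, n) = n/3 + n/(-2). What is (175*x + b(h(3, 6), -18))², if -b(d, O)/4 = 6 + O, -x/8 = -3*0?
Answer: 2304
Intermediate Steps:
h(U, n) = -½ - n/24 (h(U, n) = -½ + (n/3 + n/(-2))/4 = -½ + (n*(⅓) + n*(-½))/4 = -½ + (n/3 - n/2)/4 = -½ + (-n/6)/4 = -½ - n/24)
x = 0 (x = -(-24)*0 = -8*0 = 0)
b(d, O) = -24 - 4*O (b(d, O) = -4*(6 + O) = -24 - 4*O)
(175*x + b(h(3, 6), -18))² = (175*0 + (-24 - 4*(-18)))² = (0 + (-24 + 72))² = (0 + 48)² = 48² = 2304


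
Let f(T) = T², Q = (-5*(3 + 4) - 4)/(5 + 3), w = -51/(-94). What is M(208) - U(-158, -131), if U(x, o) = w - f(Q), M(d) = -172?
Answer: -447521/3008 ≈ -148.78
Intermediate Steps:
w = 51/94 (w = -51*(-1/94) = 51/94 ≈ 0.54255)
Q = -39/8 (Q = (-5*7 - 4)/8 = (-35 - 4)*(⅛) = -39*⅛ = -39/8 ≈ -4.8750)
U(x, o) = -69855/3008 (U(x, o) = 51/94 - (-39/8)² = 51/94 - 1*1521/64 = 51/94 - 1521/64 = -69855/3008)
M(208) - U(-158, -131) = -172 - 1*(-69855/3008) = -172 + 69855/3008 = -447521/3008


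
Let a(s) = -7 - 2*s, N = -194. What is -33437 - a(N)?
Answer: -33818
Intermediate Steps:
-33437 - a(N) = -33437 - (-7 - 2*(-194)) = -33437 - (-7 + 388) = -33437 - 1*381 = -33437 - 381 = -33818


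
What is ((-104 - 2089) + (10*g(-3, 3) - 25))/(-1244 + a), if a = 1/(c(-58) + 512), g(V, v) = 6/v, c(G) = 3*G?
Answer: 742924/420471 ≈ 1.7669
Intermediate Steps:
a = 1/338 (a = 1/(3*(-58) + 512) = 1/(-174 + 512) = 1/338 ≈ 0.0029586)
((-104 - 2089) + (10*g(-3, 3) - 25))/(-1244 + a) = ((-104 - 2089) + (10*(6/3) - 25))/(-1244 + 1/338) = (-2193 + (10*(6*(⅓)) - 25))/(-420471/338) = (-2193 + (10*2 - 25))*(-338/420471) = (-2193 + (20 - 25))*(-338/420471) = (-2193 - 5)*(-338/420471) = -2198*(-338/420471) = 742924/420471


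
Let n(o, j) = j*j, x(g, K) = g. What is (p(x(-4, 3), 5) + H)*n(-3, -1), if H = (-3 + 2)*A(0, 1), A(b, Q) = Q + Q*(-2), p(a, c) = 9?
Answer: 10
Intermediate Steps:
A(b, Q) = -Q (A(b, Q) = Q - 2*Q = -Q)
n(o, j) = j**2
H = 1 (H = (-3 + 2)*(-1*1) = -1*(-1) = 1)
(p(x(-4, 3), 5) + H)*n(-3, -1) = (9 + 1)*(-1)**2 = 10*1 = 10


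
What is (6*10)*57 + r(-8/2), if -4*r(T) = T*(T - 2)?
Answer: 3414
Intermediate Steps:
r(T) = -T*(-2 + T)/4 (r(T) = -T*(T - 2)/4 = -T*(-2 + T)/4)
(6*10)*57 + r(-8/2) = (6*10)*57 + (-8/2)*(2 - (-8)/2)/4 = 60*57 + (-8*½)*(2 - (-8)/2)/4 = 3420 + (¼)*(-4)*(2 - 1*(-4)) = 3420 + (¼)*(-4)*(2 + 4) = 3420 + (¼)*(-4)*6 = 3420 - 6 = 3414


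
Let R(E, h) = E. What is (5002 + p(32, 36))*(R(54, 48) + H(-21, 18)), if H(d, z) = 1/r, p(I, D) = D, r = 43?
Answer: 11703274/43 ≈ 2.7217e+5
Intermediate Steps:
H(d, z) = 1/43
(5002 + p(32, 36))*(R(54, 48) + H(-21, 18)) = (5002 + 36)*(54 + 1/43) = 5038*(2323/43) = 11703274/43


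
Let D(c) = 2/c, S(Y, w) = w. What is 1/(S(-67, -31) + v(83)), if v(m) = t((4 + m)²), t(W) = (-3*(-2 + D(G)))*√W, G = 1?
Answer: -1/31 ≈ -0.032258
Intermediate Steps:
t(W) = 0 (t(W) = (-3*(-2 + 2/1))*√W = (-3*(-2 + 2*1))*√W = (-3*(-2 + 2))*√W = (-3*0)*√W = 0*√W = 0)
v(m) = 0
1/(S(-67, -31) + v(83)) = 1/(-31 + 0) = 1/(-31) = -1/31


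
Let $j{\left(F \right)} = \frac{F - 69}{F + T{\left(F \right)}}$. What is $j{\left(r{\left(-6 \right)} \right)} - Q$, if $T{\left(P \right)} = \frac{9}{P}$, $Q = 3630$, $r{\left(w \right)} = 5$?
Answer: $- \frac{61870}{17} \approx -3639.4$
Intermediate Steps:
$j{\left(F \right)} = \frac{-69 + F}{F + \frac{9}{F}}$ ($j{\left(F \right)} = \frac{F - 69}{F + \frac{9}{F}} = \frac{-69 + F}{F + \frac{9}{F}}$)
$j{\left(r{\left(-6 \right)} \right)} - Q = \frac{5 \left(-69 + 5\right)}{9 + 5^{2}} - 3630 = 5 \frac{1}{9 + 25} \left(-64\right) - 3630 = 5 \cdot \frac{1}{34} \left(-64\right) - 3630 = - \frac{160}{17} - 3630 = - \frac{61870}{17}$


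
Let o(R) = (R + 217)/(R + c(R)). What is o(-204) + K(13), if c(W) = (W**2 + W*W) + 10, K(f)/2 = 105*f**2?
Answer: 2947018633/83038 ≈ 35490.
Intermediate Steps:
K(f) = 210*f**2 (K(f) = 2*(105*f**2) = 210*f**2)
c(W) = 10 + 2*W**2 (c(W) = (W**2 + W**2) + 10 = 2*W**2 + 10 = 10 + 2*W**2)
o(R) = (217 + R)/(10 + R + 2*R**2) (o(R) = (R + 217)/(R + (10 + 2*R**2)) = (217 + R)/(10 + R + 2*R**2))
o(-204) + K(13) = (217 - 204)/(10 - 204 + 2*(-204)**2) + 210*13**2 = 13/(10 - 204 + 2*41616) + 210*169 = 13/(10 - 204 + 83232) + 35490 = 13/83038 + 35490 = 2947018633/83038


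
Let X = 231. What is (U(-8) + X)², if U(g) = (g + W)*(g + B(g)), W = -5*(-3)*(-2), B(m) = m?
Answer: 703921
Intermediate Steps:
W = -30 (W = 15*(-2) = -30)
U(g) = 2*g*(-30 + g) (U(g) = (g - 30)*(g + g) = (-30 + g)*(2*g) = 2*g*(-30 + g))
(U(-8) + X)² = (2*(-8)*(-30 - 8) + 231)² = (2*(-8)*(-38) + 231)² = (608 + 231)² = 839² = 703921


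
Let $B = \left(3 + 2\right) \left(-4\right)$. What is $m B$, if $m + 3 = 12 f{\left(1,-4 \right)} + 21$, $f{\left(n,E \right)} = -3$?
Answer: $360$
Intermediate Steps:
$B = -20$ ($B = 5 \left(-4\right) = -20$)
$m = -18$ ($m = -3 + \left(12 \left(-3\right) + 21\right) = -3 + \left(-36 + 21\right) = -3 - 15 = -18$)
$m B = \left(-18\right) \left(-20\right) = 360$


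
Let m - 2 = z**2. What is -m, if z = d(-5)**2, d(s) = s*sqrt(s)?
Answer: -15627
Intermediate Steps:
d(s) = s**(3/2)
z = -125 (z = ((-5)**(3/2))**2 = (-5*I*sqrt(5))**2 = -125)
m = 15627 (m = 2 + (-125)**2 = 2 + 15625 = 15627)
-m = -1*15627 = -15627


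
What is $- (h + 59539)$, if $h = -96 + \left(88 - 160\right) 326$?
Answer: $-35971$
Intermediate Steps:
$h = -23568$ ($h = -96 - 23472 = -23568$)
$- (h + 59539) = - (-23568 + 59539) = \left(-1\right) 35971 = -35971$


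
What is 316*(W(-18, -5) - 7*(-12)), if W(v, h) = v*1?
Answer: 20856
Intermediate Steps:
W(v, h) = v
316*(W(-18, -5) - 7*(-12)) = 316*(-18 - 7*(-12)) = 316*(-18 + 84) = 316*66 = 20856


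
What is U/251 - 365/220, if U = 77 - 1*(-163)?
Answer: -7763/11044 ≈ -0.70292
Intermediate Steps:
U = 240 (U = 77 + 163 = 240)
U/251 - 365/220 = 240/251 - 365/220 = 240*(1/251) - 365*1/220 = 240/251 - 73/44 = -7763/11044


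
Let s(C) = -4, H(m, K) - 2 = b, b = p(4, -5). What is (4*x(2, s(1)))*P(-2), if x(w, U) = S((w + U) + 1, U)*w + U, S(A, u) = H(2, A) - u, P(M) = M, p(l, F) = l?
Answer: -128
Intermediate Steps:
b = 4
H(m, K) = 6 (H(m, K) = 2 + 4 = 6)
S(A, u) = 6 - u
x(w, U) = U + w*(6 - U) (x(w, U) = (6 - U)*w + U = w*(6 - U) + U = U + w*(6 - U))
(4*x(2, s(1)))*P(-2) = (4*(-4 - 1*2*(-6 - 4)))*(-2) = (4*(-4 - 1*2*(-10)))*(-2) = (4*(-4 + 20))*(-2) = (4*16)*(-2) = 64*(-2) = -128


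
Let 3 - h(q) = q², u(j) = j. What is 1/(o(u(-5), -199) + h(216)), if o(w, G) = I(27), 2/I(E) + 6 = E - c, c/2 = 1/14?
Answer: -73/3405662 ≈ -2.1435e-5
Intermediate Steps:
c = ⅐ (c = 2/14 = 2*(1/14) = ⅐ ≈ 0.14286)
I(E) = 2/(-43/7 + E) (I(E) = 2/(-6 + (E - 1*⅐)) = 2/(-6 + (E - ⅐)) = 2/(-6 + (-⅐ + E)) = 2/(-43/7 + E))
o(w, G) = 7/73 (o(w, G) = 14/(-43 + 7*27) = 14/(-43 + 189) = 14/146 = 14*(1/146) = 7/73)
h(q) = 3 - q²
1/(o(u(-5), -199) + h(216)) = 1/(7/73 + (3 - 1*216²)) = 1/(7/73 + (3 - 1*46656)) = 1/(7/73 + (3 - 46656)) = 1/(7/73 - 46653) = 1/(-3405662/73) = -73/3405662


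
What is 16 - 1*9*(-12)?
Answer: 124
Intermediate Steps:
16 - 1*9*(-12) = 16 - 9*(-12) = 16 + 108 = 124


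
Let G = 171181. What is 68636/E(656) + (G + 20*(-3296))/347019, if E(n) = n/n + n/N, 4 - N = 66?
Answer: -246108872029/34354881 ≈ -7163.7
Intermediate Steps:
N = -62 (N = 4 - 1*66 = 4 - 66 = -62)
E(n) = 1 - n/62 (E(n) = n/n + n/(-62) = 1 + n*(-1/62) = 1 - n/62)
68636/E(656) + (G + 20*(-3296))/347019 = 68636/(1 - 1/62*656) + (171181 + 20*(-3296))/347019 = 68636/(1 - 328/31) + (171181 - 65920)*(1/347019) = 68636/(-297/31) + 105261*(1/347019) = 68636*(-31/297) + 35087/115673 = -2127716/297 + 35087/115673 = -246108872029/34354881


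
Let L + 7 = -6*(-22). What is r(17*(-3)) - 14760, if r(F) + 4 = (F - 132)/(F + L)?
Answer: -1092719/74 ≈ -14766.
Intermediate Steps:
L = 125 (L = -7 - 6*(-22) = -7 + 132 = 125)
r(F) = -4 + (-132 + F)/(125 + F) (r(F) = -4 + (F - 132)/(F + 125) = -4 + (-132 + F)/(125 + F))
r(17*(-3)) - 14760 = (-632 - 51*(-3))/(125 + 17*(-3)) - 14760 = (-632 - 3*(-51))/(125 - 51) - 14760 = (-632 + 153)/74 - 14760 = (1/74)*(-479) - 14760 = -479/74 - 14760 = -1092719/74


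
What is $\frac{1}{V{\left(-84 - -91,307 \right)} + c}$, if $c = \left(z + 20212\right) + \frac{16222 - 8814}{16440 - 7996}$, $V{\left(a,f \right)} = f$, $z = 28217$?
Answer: $\frac{2111}{102883548} \approx 2.0518 \cdot 10^{-5}$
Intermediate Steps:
$c = \frac{102235471}{2111}$ ($c = \left(28217 + 20212\right) + \frac{16222 - 8814}{16440 - 7996} = 48429 + \frac{7408}{8444} = 48429 + 7408 \cdot \frac{1}{8444} = 48429 + \frac{1852}{2111} = \frac{102235471}{2111} \approx 48430.0$)
$\frac{1}{V{\left(-84 - -91,307 \right)} + c} = \frac{1}{307 + \frac{102235471}{2111}} = \frac{1}{\frac{102883548}{2111}} = \frac{2111}{102883548}$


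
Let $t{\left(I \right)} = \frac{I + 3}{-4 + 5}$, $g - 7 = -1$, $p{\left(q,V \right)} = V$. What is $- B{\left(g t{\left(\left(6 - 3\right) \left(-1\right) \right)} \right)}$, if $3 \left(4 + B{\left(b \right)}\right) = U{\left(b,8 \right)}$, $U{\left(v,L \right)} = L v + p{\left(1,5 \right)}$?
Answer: $\frac{7}{3} \approx 2.3333$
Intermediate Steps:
$g = 6$ ($g = 7 - 1 = 6$)
$t{\left(I \right)} = 3 + I$ ($t{\left(I \right)} = \frac{3 + I}{1} = \left(3 + I\right) 1 = 3 + I$)
$U{\left(v,L \right)} = 5 + L v$ ($U{\left(v,L \right)} = L v + 5 = 5 + L v$)
$B{\left(b \right)} = - \frac{7}{3} + \frac{8 b}{3}$ ($B{\left(b \right)} = -4 + \frac{5 + 8 b}{3} = -4 + \left(\frac{5}{3} + \frac{8 b}{3}\right) = - \frac{7}{3} + \frac{8 b}{3}$)
$- B{\left(g t{\left(\left(6 - 3\right) \left(-1\right) \right)} \right)} = - (- \frac{7}{3} + \frac{8 \cdot 6 \left(3 + \left(6 - 3\right) \left(-1\right)\right)}{3}) = - (- \frac{7}{3} + \frac{8 \cdot 6 \left(3 + 3 \left(-1\right)\right)}{3}) = - (- \frac{7}{3} + \frac{8 \cdot 6 \left(3 - 3\right)}{3}) = - (- \frac{7}{3} + \frac{8 \cdot 6 \cdot 0}{3}) = - (- \frac{7}{3} + \frac{8}{3} \cdot 0) = - (- \frac{7}{3} + 0) = \left(-1\right) \left(- \frac{7}{3}\right) = \frac{7}{3}$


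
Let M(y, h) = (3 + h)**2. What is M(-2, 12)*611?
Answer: 137475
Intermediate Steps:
M(-2, 12)*611 = (3 + 12)**2*611 = 15**2*611 = 225*611 = 137475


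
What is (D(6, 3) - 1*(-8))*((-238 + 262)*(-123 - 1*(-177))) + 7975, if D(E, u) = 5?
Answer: 24823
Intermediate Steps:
(D(6, 3) - 1*(-8))*((-238 + 262)*(-123 - 1*(-177))) + 7975 = (5 - 1*(-8))*((-238 + 262)*(-123 - 1*(-177))) + 7975 = (5 + 8)*(24*(-123 + 177)) + 7975 = 13*(24*54) + 7975 = 13*1296 + 7975 = 16848 + 7975 = 24823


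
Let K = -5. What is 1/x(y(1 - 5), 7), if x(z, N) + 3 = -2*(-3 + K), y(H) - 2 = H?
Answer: 1/13 ≈ 0.076923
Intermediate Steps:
y(H) = 2 + H
x(z, N) = 13 (x(z, N) = -3 - 2*(-3 - 5) = -3 - 2*(-8) = -3 + 16 = 13)
1/x(y(1 - 5), 7) = 1/13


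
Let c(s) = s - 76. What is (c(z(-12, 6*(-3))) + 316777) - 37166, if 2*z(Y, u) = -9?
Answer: 559061/2 ≈ 2.7953e+5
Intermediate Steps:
z(Y, u) = -9/2 (z(Y, u) = (½)*(-9) = -9/2)
c(s) = -76 + s
(c(z(-12, 6*(-3))) + 316777) - 37166 = ((-76 - 9/2) + 316777) - 37166 = (-161/2 + 316777) - 37166 = 633393/2 - 37166 = 559061/2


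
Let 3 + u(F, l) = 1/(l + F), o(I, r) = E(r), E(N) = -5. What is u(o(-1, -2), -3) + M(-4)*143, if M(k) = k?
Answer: -4601/8 ≈ -575.13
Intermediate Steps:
o(I, r) = -5
u(F, l) = -3 + 1/(F + l) (u(F, l) = -3 + 1/(l + F) = -3 + 1/(F + l))
u(o(-1, -2), -3) + M(-4)*143 = (1 - 3*(-5) - 3*(-3))/(-5 - 3) - 4*143 = (1 + 15 + 9)/(-8) - 572 = -⅛*25 - 572 = -25/8 - 572 = -4601/8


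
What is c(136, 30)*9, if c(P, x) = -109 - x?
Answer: -1251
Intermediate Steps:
c(136, 30)*9 = (-109 - 1*30)*9 = (-109 - 30)*9 = -139*9 = -1251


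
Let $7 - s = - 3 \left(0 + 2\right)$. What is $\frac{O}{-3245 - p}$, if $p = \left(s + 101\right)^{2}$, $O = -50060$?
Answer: $\frac{50060}{16241} \approx 3.0823$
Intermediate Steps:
$s = 13$ ($s = 7 - - 3 \left(0 + 2\right) = 7 - \left(-3\right) 2 = 7 - -6 = 7 + 6 = 13$)
$p = 12996$ ($p = \left(13 + 101\right)^{2} = 114^{2} = 12996$)
$\frac{O}{-3245 - p} = - \frac{50060}{-3245 - 12996} = - \frac{50060}{-16241} = \left(-50060\right) \left(- \frac{1}{16241}\right) = \frac{50060}{16241}$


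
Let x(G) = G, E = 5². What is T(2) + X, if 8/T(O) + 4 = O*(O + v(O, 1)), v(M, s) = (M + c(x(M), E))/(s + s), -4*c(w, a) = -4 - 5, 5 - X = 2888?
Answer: -48979/17 ≈ -2881.1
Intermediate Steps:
X = -2883 (X = 5 - 1*2888 = 5 - 2888 = -2883)
E = 25
c(w, a) = 9/4 (c(w, a) = -(-4 - 5)/4 = -¼*(-9) = 9/4)
v(M, s) = (9/4 + M)/(2*s) (v(M, s) = (M + 9/4)/(s + s) = (9/4 + M)/((2*s)) = (9/4 + M)*(1/(2*s)) = (9/4 + M)/(2*s))
T(O) = 8/(-4 + O*(9/8 + 3*O/2)) (T(O) = 8/(-4 + O*(O + (⅛)*(9 + 4*O)/1)) = 8/(-4 + O*(O + (⅛)*1*(9 + 4*O))) = 8/(-4 + O*(O + (9/8 + O/2))) = 8/(-4 + O*(9/8 + 3*O/2)))
T(2) + X = 64/(-32 + 9*2 + 12*2²) - 2883 = 64/(-32 + 18 + 12*4) - 2883 = 64/(-32 + 18 + 48) - 2883 = 64/34 - 2883 = 64*(1/34) - 2883 = 32/17 - 2883 = -48979/17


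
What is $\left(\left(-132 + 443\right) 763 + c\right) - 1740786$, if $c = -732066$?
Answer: $-2235559$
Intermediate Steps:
$\left(\left(-132 + 443\right) 763 + c\right) - 1740786 = \left(\left(-132 + 443\right) 763 - 732066\right) - 1740786 = \left(311 \cdot 763 - 732066\right) - 1740786 = \left(237293 - 732066\right) - 1740786 = -494773 - 1740786 = -2235559$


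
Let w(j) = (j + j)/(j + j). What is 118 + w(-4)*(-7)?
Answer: 111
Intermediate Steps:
w(j) = 1 (w(j) = (2*j)/((2*j)) = (2*j)*(1/(2*j)) = 1)
118 + w(-4)*(-7) = 118 + 1*(-7) = 118 - 7 = 111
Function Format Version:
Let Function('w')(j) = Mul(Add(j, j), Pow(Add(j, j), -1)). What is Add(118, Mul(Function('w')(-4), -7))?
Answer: 111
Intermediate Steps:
Function('w')(j) = 1 (Function('w')(j) = Mul(Mul(2, j), Pow(Mul(2, j), -1)) = Mul(Mul(2, j), Mul(Rational(1, 2), Pow(j, -1))) = 1)
Add(118, Mul(Function('w')(-4), -7)) = Add(118, Mul(1, -7)) = Add(118, -7) = 111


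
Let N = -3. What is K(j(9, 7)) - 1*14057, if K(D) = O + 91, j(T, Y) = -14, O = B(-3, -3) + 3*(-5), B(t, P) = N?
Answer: -13984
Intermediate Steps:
B(t, P) = -3
O = -18 (O = -3 + 3*(-5) = -3 - 15 = -18)
K(D) = 73 (K(D) = -18 + 91 = 73)
K(j(9, 7)) - 1*14057 = 73 - 1*14057 = 73 - 14057 = -13984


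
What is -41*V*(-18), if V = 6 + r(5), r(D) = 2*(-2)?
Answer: 1476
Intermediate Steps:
r(D) = -4
V = 2 (V = 6 - 4 = 2)
-41*V*(-18) = -41*2*(-18) = -82*(-18) = 1476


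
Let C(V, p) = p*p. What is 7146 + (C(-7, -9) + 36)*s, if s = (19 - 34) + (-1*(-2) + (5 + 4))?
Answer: 6678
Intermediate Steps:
C(V, p) = p**2
s = -4 (s = -15 + (2 + 9) = -15 + 11 = -4)
7146 + (C(-7, -9) + 36)*s = 7146 + ((-9)**2 + 36)*(-4) = 7146 + (81 + 36)*(-4) = 7146 + 117*(-4) = 7146 - 468 = 6678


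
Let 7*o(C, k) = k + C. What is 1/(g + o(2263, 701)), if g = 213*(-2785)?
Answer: -7/4149471 ≈ -1.6870e-6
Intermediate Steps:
o(C, k) = C/7 + k/7 (o(C, k) = (k + C)/7 = (C + k)/7 = C/7 + k/7)
g = -593205
1/(g + o(2263, 701)) = 1/(-593205 + ((⅐)*2263 + (⅐)*701)) = 1/(-593205 + (2263/7 + 701/7)) = 1/(-593205 + 2964/7) = 1/(-4149471/7) = -7/4149471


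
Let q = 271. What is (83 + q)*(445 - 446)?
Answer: -354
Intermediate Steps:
(83 + q)*(445 - 446) = (83 + 271)*(445 - 446) = 354*(-1) = -354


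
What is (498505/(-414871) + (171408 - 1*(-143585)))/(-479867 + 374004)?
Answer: -130680962398/43919488673 ≈ -2.9755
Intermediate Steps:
(498505/(-414871) + (171408 - 1*(-143585)))/(-479867 + 374004) = (498505*(-1/414871) + (171408 + 143585))/(-105863) = (-498505/414871 + 314993)*(-1/105863) = (130680962398/414871)*(-1/105863) = -130680962398/43919488673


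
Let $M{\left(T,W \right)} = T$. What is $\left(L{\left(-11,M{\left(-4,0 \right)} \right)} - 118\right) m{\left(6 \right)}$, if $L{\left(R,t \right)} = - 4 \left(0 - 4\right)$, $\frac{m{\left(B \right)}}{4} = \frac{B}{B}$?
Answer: $-408$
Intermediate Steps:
$m{\left(B \right)} = 4$ ($m{\left(B \right)} = 4 \frac{B}{B} = 4 \cdot 1 = 4$)
$L{\left(R,t \right)} = 16$ ($L{\left(R,t \right)} = \left(-4\right) \left(-4\right) = 16$)
$\left(L{\left(-11,M{\left(-4,0 \right)} \right)} - 118\right) m{\left(6 \right)} = \left(16 - 118\right) 4 = \left(-102\right) 4 = -408$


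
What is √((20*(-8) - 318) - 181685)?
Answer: I*√182163 ≈ 426.81*I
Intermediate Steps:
√((20*(-8) - 318) - 181685) = √((-160 - 318) - 181685) = √(-478 - 181685) = √(-182163) = I*√182163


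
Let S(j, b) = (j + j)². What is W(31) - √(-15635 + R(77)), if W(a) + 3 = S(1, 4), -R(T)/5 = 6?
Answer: 1 - I*√15665 ≈ 1.0 - 125.16*I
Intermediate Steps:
S(j, b) = 4*j² (S(j, b) = (2*j)² = 4*j²)
R(T) = -30 (R(T) = -5*6 = -30)
W(a) = 1 (W(a) = -3 + 4*1² = -3 + 4*1 = -3 + 4 = 1)
W(31) - √(-15635 + R(77)) = 1 - √(-15635 - 30) = 1 - √(-15665) = 1 - I*√15665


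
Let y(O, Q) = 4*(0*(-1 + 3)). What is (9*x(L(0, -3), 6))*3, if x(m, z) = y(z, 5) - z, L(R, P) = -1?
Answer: -162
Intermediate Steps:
y(O, Q) = 0 (y(O, Q) = 4*(0*2) = 4*0 = 0)
x(m, z) = -z (x(m, z) = 0 - z = -z)
(9*x(L(0, -3), 6))*3 = (9*(-1*6))*3 = (9*(-6))*3 = -54*3 = -162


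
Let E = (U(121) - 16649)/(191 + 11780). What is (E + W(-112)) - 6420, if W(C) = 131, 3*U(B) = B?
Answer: -225906683/35913 ≈ -6290.4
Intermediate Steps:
U(B) = B/3
E = -49826/35913 (E = ((⅓)*121 - 16649)/(191 + 11780) = (121/3 - 16649)/11971 = -49826/3*1/11971 = -49826/35913 ≈ -1.3874)
(E + W(-112)) - 6420 = (-49826/35913 + 131) - 6420 = 4654777/35913 - 6420 = -225906683/35913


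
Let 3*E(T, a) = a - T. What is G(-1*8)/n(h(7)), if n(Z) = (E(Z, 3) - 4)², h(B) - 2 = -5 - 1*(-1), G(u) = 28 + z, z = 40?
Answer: 612/49 ≈ 12.490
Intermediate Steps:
E(T, a) = -T/3 + a/3 (E(T, a) = (a - T)/3 = -T/3 + a/3)
G(u) = 68 (G(u) = 28 + 40 = 68)
h(B) = -2 (h(B) = 2 + (-5 - 1*(-1)) = 2 + (-5 + 1) = 2 - 4 = -2)
n(Z) = (-3 - Z/3)² (n(Z) = ((-Z/3 + (⅓)*3) - 4)² = ((-Z/3 + 1) - 4)² = ((1 - Z/3) - 4)² = (-3 - Z/3)²)
G(-1*8)/n(h(7)) = 68/(((9 - 2)²/9)) = 68/(((⅑)*7²)) = 68/(((⅑)*49)) = 68/(49/9) = 68*(9/49) = 612/49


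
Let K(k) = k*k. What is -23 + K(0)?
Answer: -23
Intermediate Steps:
K(k) = k**2
-23 + K(0) = -23 + 0**2 = -23 + 0 = -23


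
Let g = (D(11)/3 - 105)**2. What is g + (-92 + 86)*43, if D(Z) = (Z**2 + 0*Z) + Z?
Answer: 3463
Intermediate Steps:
D(Z) = Z + Z**2 (D(Z) = (Z**2 + 0) + Z = Z**2 + Z = Z + Z**2)
g = 3721 (g = ((11*(1 + 11))/3 - 105)**2 = ((11*12)*(1/3) - 105)**2 = (132*(1/3) - 105)**2 = (44 - 105)**2 = (-61)**2 = 3721)
g + (-92 + 86)*43 = 3721 + (-92 + 86)*43 = 3721 - 6*43 = 3721 - 258 = 3463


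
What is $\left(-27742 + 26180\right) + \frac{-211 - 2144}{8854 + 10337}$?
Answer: $- \frac{9992899}{6397} \approx -1562.1$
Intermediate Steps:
$\left(-27742 + 26180\right) + \frac{-211 - 2144}{8854 + 10337} = -1562 - \frac{2355}{19191} = -1562 - \frac{785}{6397} = - \frac{9992899}{6397}$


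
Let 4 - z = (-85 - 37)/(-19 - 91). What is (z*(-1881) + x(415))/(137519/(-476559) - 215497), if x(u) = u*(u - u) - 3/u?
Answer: 107544592971/4261932652193 ≈ 0.025234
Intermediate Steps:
z = 159/55 (z = 4 - (-85 - 37)/(-19 - 91) = 4 - (-122)/(-110) = 4 - (-122)*(-1)/110 = 4 - 1*61/55 = 4 - 61/55 = 159/55 ≈ 2.8909)
x(u) = -3/u (x(u) = u*0 - 3/u = 0 - 3/u = -3/u)
(z*(-1881) + x(415))/(137519/(-476559) - 215497) = ((159/55)*(-1881) - 3/415)/(137519/(-476559) - 215497) = (-27189/5 - 3*1/415)/(137519*(-1/476559) - 215497) = (-27189/5 - 3/415)/(-137519/476559 - 215497) = -451338/(83*(-102697172342/476559)) = -451338/83*(-476559/102697172342) = 107544592971/4261932652193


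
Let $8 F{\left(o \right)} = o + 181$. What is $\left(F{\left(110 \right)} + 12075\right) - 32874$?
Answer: $- \frac{166101}{8} \approx -20763.0$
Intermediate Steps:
$F{\left(o \right)} = \frac{181}{8} + \frac{o}{8}$ ($F{\left(o \right)} = \frac{o + 181}{8} = \frac{181 + o}{8} = \frac{181}{8} + \frac{o}{8}$)
$\left(F{\left(110 \right)} + 12075\right) - 32874 = \left(\left(\frac{181}{8} + \frac{1}{8} \cdot 110\right) + 12075\right) - 32874 = \left(\left(\frac{181}{8} + \frac{55}{4}\right) + 12075\right) - 32874 = \left(\frac{291}{8} + 12075\right) - 32874 = \frac{96891}{8} - 32874 = - \frac{166101}{8}$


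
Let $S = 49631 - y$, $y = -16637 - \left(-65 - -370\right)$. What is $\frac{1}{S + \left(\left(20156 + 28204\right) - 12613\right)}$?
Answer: $\frac{1}{102320} \approx 9.7733 \cdot 10^{-6}$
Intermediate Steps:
$y = -16942$ ($y = -16637 - \left(-65 + 370\right) = -16637 - 305 = -16942$)
$S = 66573$ ($S = 49631 - -16942 = 49631 + 16942 = 66573$)
$\frac{1}{S + \left(\left(20156 + 28204\right) - 12613\right)} = \frac{1}{66573 + \left(\left(20156 + 28204\right) - 12613\right)} = \frac{1}{66573 + \left(48360 - 12613\right)} = \frac{1}{66573 + 35747} = \frac{1}{102320}$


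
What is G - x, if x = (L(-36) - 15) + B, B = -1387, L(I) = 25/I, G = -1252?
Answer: 5425/36 ≈ 150.69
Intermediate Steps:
x = -50497/36 (x = (25/(-36) - 15) - 1387 = (25*(-1/36) - 15) - 1387 = (-25/36 - 15) - 1387 = -565/36 - 1387 = -50497/36 ≈ -1402.7)
G - x = -1252 - 1*(-50497/36) = -1252 + 50497/36 = 5425/36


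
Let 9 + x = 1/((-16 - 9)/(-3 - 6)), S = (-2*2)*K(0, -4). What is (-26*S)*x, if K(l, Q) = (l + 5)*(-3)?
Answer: 67392/5 ≈ 13478.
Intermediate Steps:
K(l, Q) = -15 - 3*l (K(l, Q) = (5 + l)*(-3) = -15 - 3*l)
S = 60 (S = (-2*2)*(-15 - 3*0) = -4*(-15 + 0) = -4*(-15) = 60)
x = -216/25 (x = -9 + 1/((-16 - 9)/(-3 - 6)) = -9 + 1/(-25/(-9)) = -9 + 1/(-25*(-⅑)) = -9 + 1/(25/9) = -9 + 9/25 = -216/25 ≈ -8.6400)
(-26*S)*x = -26*60*(-216/25) = -1560*(-216/25) = 67392/5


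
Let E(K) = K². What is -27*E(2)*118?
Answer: -12744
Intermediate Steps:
-27*E(2)*118 = -27*2²*118 = -108*118 = -27*472 = -12744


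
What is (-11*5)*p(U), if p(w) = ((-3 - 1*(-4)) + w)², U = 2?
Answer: -495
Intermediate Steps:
p(w) = (1 + w)² (p(w) = ((-3 + 4) + w)² = (1 + w)²)
(-11*5)*p(U) = (-11*5)*(1 + 2)² = -55*3² = -55*9 = -495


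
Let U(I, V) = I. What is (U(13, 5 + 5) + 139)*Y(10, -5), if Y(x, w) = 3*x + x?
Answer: 6080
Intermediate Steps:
Y(x, w) = 4*x
(U(13, 5 + 5) + 139)*Y(10, -5) = (13 + 139)*(4*10) = 152*40 = 6080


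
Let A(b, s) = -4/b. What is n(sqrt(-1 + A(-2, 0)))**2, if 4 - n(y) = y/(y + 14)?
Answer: 3481/225 ≈ 15.471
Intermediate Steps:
n(y) = 4 - y/(14 + y) (n(y) = 4 - y/(y + 14) = 4 - y/(14 + y))
n(sqrt(-1 + A(-2, 0)))**2 = ((56 + 3*sqrt(-1 - 4/(-2)))/(14 + sqrt(-1 - 4/(-2))))**2 = ((56 + 3*sqrt(-1 - 4*(-1/2)))/(14 + sqrt(-1 - 4*(-1/2))))**2 = ((56 + 3*sqrt(-1 + 2))/(14 + sqrt(-1 + 2)))**2 = ((56 + 3*sqrt(1))/(14 + sqrt(1)))**2 = ((56 + 3*1)/(14 + 1))**2 = ((56 + 3)/15)**2 = ((1/15)*59)**2 = (59/15)**2 = 3481/225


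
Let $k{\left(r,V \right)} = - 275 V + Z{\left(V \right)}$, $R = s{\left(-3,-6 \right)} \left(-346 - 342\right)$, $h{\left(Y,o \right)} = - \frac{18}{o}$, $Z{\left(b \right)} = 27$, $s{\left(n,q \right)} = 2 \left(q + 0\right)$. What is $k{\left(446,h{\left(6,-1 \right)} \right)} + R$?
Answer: $3333$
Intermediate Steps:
$s{\left(n,q \right)} = 2 q$
$R = 8256$ ($R = 2 \left(-6\right) \left(-346 - 342\right) = \left(-12\right) \left(-688\right) = 8256$)
$k{\left(r,V \right)} = 27 - 275 V$ ($k{\left(r,V \right)} = - 275 V + 27 = 27 - 275 V$)
$k{\left(446,h{\left(6,-1 \right)} \right)} + R = \left(27 - 275 \left(- \frac{18}{-1}\right)\right) + 8256 = \left(27 - 275 \left(\left(-18\right) \left(-1\right)\right)\right) + 8256 = \left(27 - 4950\right) + 8256 = -4923 + 8256 = 3333$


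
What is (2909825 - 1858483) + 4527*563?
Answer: 3600043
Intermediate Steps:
(2909825 - 1858483) + 4527*563 = 1051342 + 2548701 = 3600043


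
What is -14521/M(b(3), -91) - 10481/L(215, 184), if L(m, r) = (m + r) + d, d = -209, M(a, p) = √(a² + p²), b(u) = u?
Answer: -10481/190 - 14521*√8290/8290 ≈ -214.65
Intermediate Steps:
L(m, r) = -209 + m + r (L(m, r) = (m + r) - 209 = -209 + m + r)
-14521/M(b(3), -91) - 10481/L(215, 184) = -14521/√(3² + (-91)²) - 10481/(-209 + 215 + 184) = -14521/√(9 + 8281) - 10481/190 = -14521*√8290/8290 - 10481*1/190 = -14521*√8290/8290 - 10481/190 = -10481/190 - 14521*√8290/8290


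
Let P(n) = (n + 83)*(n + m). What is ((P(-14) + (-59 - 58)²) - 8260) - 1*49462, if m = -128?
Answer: -53831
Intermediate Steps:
P(n) = (-128 + n)*(83 + n) (P(n) = (n + 83)*(n - 128) = (83 + n)*(-128 + n) = (-128 + n)*(83 + n))
((P(-14) + (-59 - 58)²) - 8260) - 1*49462 = (((-10624 + (-14)² - 45*(-14)) + (-59 - 58)²) - 8260) - 1*49462 = (((-10624 + 196 + 630) + (-117)²) - 8260) - 49462 = ((-9798 + 13689) - 8260) - 49462 = (3891 - 8260) - 49462 = -4369 - 49462 = -53831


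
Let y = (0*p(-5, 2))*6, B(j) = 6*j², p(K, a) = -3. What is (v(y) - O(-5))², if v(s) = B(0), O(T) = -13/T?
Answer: 169/25 ≈ 6.7600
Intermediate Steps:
y = 0 (y = (0*(-3))*6 = 0*6 = 0)
v(s) = 0 (v(s) = 6*0² = 6*0 = 0)
(v(y) - O(-5))² = (0 - (-13)/(-5))² = (0 - (-13)*(-1)/5)² = (0 - 1*13/5)² = (0 - 13/5)² = (-13/5)² = 169/25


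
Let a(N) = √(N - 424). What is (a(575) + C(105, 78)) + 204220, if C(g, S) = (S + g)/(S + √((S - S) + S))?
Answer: 15725123/77 + √151 - 61*√78/2002 ≈ 2.0423e+5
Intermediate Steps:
a(N) = √(-424 + N)
C(g, S) = (S + g)/(S + √S) (C(g, S) = (S + g)/(S + √(0 + S)) = (S + g)/(S + √S))
(a(575) + C(105, 78)) + 204220 = (√(-424 + 575) + (78 + 105)/(78 + √78)) + 204220 = (√151 + 183/(78 + √78)) + 204220 = 204220 + √151 + 183/(78 + √78)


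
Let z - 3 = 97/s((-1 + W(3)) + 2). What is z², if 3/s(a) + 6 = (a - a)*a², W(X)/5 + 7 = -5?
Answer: 36481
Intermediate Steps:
W(X) = -60 (W(X) = -35 + 5*(-5) = -35 - 25 = -60)
s(a) = -½ (s(a) = 3/(-6 + (a - a)*a²) = 3/(-6 + 0*a²) = 3/(-6 + 0) = 3/(-6) = 3*(-⅙) = -½)
z = -191 (z = 3 + 97/(-½) = 3 + 97*(-2) = 3 - 194 = -191)
z² = (-191)² = 36481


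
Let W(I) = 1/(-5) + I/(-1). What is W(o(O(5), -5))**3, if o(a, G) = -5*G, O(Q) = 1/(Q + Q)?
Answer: -2000376/125 ≈ -16003.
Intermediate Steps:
O(Q) = 1/(2*Q)
W(I) = -1/5 - I (W(I) = 1*(-1/5) + I*(-1) = -1/5 - I)
W(o(O(5), -5))**3 = (-1/5 - (-5)*(-5))**3 = (-1/5 - 1*25)**3 = (-1/5 - 25)**3 = (-126/5)**3 = -2000376/125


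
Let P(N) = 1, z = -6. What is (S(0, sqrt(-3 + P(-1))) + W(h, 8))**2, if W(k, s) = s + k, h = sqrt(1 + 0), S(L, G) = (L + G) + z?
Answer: (3 + I*sqrt(2))**2 ≈ 7.0 + 8.4853*I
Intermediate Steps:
S(L, G) = -6 + G + L (S(L, G) = (L + G) - 6 = (G + L) - 6 = -6 + G + L)
h = 1 (h = sqrt(1) = 1)
W(k, s) = k + s
(S(0, sqrt(-3 + P(-1))) + W(h, 8))**2 = ((-6 + sqrt(-3 + 1) + 0) + (1 + 8))**2 = ((-6 + sqrt(-2) + 0) + 9)**2 = ((-6 + I*sqrt(2) + 0) + 9)**2 = ((-6 + I*sqrt(2)) + 9)**2 = (3 + I*sqrt(2))**2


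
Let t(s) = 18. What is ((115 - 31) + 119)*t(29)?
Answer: 3654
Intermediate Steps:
((115 - 31) + 119)*t(29) = ((115 - 31) + 119)*18 = (84 + 119)*18 = 203*18 = 3654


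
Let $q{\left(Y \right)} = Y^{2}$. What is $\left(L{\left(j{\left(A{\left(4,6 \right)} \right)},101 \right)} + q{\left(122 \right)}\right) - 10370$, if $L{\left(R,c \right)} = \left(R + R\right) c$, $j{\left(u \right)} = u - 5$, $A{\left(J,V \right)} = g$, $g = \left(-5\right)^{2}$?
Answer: $8554$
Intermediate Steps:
$g = 25$
$A{\left(J,V \right)} = 25$
$j{\left(u \right)} = -5 + u$
$L{\left(R,c \right)} = 2 R c$
$\left(L{\left(j{\left(A{\left(4,6 \right)} \right)},101 \right)} + q{\left(122 \right)}\right) - 10370 = \left(2 \left(-5 + 25\right) 101 + 122^{2}\right) - 10370 = \left(2 \cdot 20 \cdot 101 + 14884\right) - 10370 = \left(4040 + 14884\right) - 10370 = 18924 - 10370 = 8554$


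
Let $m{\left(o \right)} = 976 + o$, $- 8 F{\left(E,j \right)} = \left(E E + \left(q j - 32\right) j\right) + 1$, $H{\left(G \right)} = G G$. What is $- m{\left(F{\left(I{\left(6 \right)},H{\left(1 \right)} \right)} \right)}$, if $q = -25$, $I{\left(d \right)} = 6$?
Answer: $- \frac{1957}{2} \approx -978.5$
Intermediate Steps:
$H{\left(G \right)} = G^{2}$
$F{\left(E,j \right)} = - \frac{1}{8} - \frac{E^{2}}{8} - \frac{j \left(-32 - 25 j\right)}{8}$ ($F{\left(E,j \right)} = - \frac{\left(E E + \left(- 25 j - 32\right) j\right) + 1}{8} = - \frac{\left(E^{2} + \left(-32 - 25 j\right) j\right) + 1}{8} = - \frac{\left(E^{2} + j \left(-32 - 25 j\right)\right) + 1}{8} = - \frac{1 + E^{2} + j \left(-32 - 25 j\right)}{8} = - \frac{1}{8} - \frac{E^{2}}{8} - \frac{j \left(-32 - 25 j\right)}{8}$)
$- m{\left(F{\left(I{\left(6 \right)},H{\left(1 \right)} \right)} \right)} = - (976 + \left(- \frac{1}{8} + 4 \cdot 1^{2} - \frac{6^{2}}{8} + \frac{25 \left(1^{2}\right)^{2}}{8}\right)) = - (976 + \left(- \frac{1}{8} + 4 \cdot 1 - \frac{9}{2} + \frac{25 \cdot 1^{2}}{8}\right)) = - (976 + \left(- \frac{1}{8} + 4 - \frac{9}{2} + \frac{25}{8} \cdot 1\right)) = - (976 + \left(- \frac{1}{8} + 4 - \frac{9}{2} + \frac{25}{8}\right)) = - (976 + \frac{5}{2}) = \left(-1\right) \frac{1957}{2} = - \frac{1957}{2}$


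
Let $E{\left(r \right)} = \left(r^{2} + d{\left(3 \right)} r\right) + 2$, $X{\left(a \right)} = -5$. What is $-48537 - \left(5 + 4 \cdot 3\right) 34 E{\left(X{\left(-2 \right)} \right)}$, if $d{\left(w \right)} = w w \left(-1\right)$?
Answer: $-90153$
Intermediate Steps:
$d{\left(w \right)} = - w^{2}$ ($d{\left(w \right)} = w^{2} \left(-1\right) = - w^{2}$)
$E{\left(r \right)} = 2 + r^{2} - 9 r$ ($E{\left(r \right)} = \left(r^{2} + - 3^{2} r\right) + 2 = \left(r^{2} + \left(-1\right) 9 r\right) + 2 = \left(r^{2} - 9 r\right) + 2 = 2 + r^{2} - 9 r$)
$-48537 - \left(5 + 4 \cdot 3\right) 34 E{\left(X{\left(-2 \right)} \right)} = -48537 - \left(5 + 4 \cdot 3\right) 34 \left(2 + \left(-5\right)^{2} - -45\right) = -48537 - \left(5 + 12\right) 34 \left(2 + 25 + 45\right) = -48537 - 17 \cdot 34 \cdot 72 = -48537 - 578 \cdot 72 = -48537 - 41616 = -90153$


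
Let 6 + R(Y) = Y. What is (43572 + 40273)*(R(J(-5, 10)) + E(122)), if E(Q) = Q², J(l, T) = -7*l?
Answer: 1250380485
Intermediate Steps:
R(Y) = -6 + Y
(43572 + 40273)*(R(J(-5, 10)) + E(122)) = (43572 + 40273)*((-6 - 7*(-5)) + 122²) = 83845*((-6 + 35) + 14884) = 83845*(29 + 14884) = 83845*14913 = 1250380485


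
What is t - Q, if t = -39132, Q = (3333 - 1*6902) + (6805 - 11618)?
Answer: -30750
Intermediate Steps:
Q = -8382 (Q = (3333 - 6902) - 4813 = -3569 - 4813 = -8382)
t - Q = -39132 - 1*(-8382) = -39132 + 8382 = -30750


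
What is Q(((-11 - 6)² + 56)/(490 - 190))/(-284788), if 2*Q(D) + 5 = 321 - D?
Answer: -6297/11391520 ≈ -0.00055278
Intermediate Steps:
Q(D) = 158 - D/2 (Q(D) = -5/2 + (321 - D)/2 = -5/2 + (321/2 - D/2) = 158 - D/2)
Q(((-11 - 6)² + 56)/(490 - 190))/(-284788) = (158 - ((-11 - 6)² + 56)/(2*(490 - 190)))/(-284788) = (158 - ((-17)² + 56)/(2*300))*(-1/284788) = (158 - (289 + 56)/(2*300))*(-1/284788) = (158 - 345/(2*300))*(-1/284788) = (158 - ½*23/20)*(-1/284788) = (158 - 23/40)*(-1/284788) = (6297/40)*(-1/284788) = -6297/11391520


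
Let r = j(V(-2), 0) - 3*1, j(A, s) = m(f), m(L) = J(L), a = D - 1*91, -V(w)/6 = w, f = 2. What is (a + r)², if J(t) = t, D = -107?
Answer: 39601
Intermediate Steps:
V(w) = -6*w
a = -198 (a = -107 - 1*91 = -107 - 91 = -198)
m(L) = L
j(A, s) = 2
r = -1 (r = 2 - 3*1 = 2 - 3 = -1)
(a + r)² = (-198 - 1)² = (-199)² = 39601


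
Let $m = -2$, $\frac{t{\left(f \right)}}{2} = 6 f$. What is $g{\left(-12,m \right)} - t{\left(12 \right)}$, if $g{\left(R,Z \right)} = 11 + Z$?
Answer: $-135$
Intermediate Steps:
$t{\left(f \right)} = 12 f$ ($t{\left(f \right)} = 2 \cdot 6 f = 12 f$)
$g{\left(-12,m \right)} - t{\left(12 \right)} = \left(11 - 2\right) - 12 \cdot 12 = 9 - 144 = -135$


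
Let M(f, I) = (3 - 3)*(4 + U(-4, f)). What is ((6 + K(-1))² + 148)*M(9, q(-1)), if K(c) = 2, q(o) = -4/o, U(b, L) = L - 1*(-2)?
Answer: 0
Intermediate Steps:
U(b, L) = 2 + L (U(b, L) = L + 2 = 2 + L)
M(f, I) = 0 (M(f, I) = (3 - 3)*(4 + (2 + f)) = 0*(6 + f) = 0)
((6 + K(-1))² + 148)*M(9, q(-1)) = ((6 + 2)² + 148)*0 = (8² + 148)*0 = (64 + 148)*0 = 212*0 = 0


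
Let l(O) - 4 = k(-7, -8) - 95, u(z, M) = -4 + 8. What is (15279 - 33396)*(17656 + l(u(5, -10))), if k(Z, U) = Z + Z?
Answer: -317971467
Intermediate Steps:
k(Z, U) = 2*Z
u(z, M) = 4
l(O) = -105 (l(O) = 4 + (2*(-7) - 95) = 4 + (-14 - 95) = 4 - 109 = -105)
(15279 - 33396)*(17656 + l(u(5, -10))) = (15279 - 33396)*(17656 - 105) = -18117*17551 = -317971467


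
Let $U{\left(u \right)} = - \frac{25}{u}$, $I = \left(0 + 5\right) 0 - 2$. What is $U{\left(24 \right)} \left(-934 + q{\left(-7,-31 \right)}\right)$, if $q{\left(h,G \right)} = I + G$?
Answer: $\frac{24175}{24} \approx 1007.3$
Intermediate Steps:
$I = -2$ ($I = 5 \cdot 0 - 2 = 0 - 2 = -2$)
$q{\left(h,G \right)} = -2 + G$
$U{\left(24 \right)} \left(-934 + q{\left(-7,-31 \right)}\right) = - \frac{25}{24} \left(-934 - 33\right) = \left(-25\right) \frac{1}{24} \left(-934 - 33\right) = \left(- \frac{25}{24}\right) \left(-967\right) = \frac{24175}{24}$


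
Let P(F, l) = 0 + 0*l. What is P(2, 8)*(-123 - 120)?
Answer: 0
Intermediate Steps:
P(F, l) = 0 (P(F, l) = 0 + 0 = 0)
P(2, 8)*(-123 - 120) = 0*(-123 - 120) = 0*(-243) = 0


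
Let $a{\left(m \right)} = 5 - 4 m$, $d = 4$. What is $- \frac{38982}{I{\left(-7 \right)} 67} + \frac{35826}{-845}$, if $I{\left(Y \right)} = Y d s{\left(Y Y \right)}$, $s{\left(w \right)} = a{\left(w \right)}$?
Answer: $- \frac{6434984403}{151388510} \approx -42.506$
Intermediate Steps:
$s{\left(w \right)} = 5 - 4 w$
$I{\left(Y \right)} = 4 Y \left(5 - 4 Y^{2}\right)$ ($I{\left(Y \right)} = Y 4 \left(5 - 4 Y Y\right) = 4 Y \left(5 - 4 Y^{2}\right)$)
$- \frac{38982}{I{\left(-7 \right)} 67} + \frac{35826}{-845} = - \frac{38982}{\left(- 16 \left(-7\right)^{3} + 20 \left(-7\right)\right) 67} + \frac{35826}{-845} = - \frac{38982}{\left(\left(-16\right) \left(-343\right) - 140\right) 67} + 35826 \left(- \frac{1}{845}\right) = - \frac{38982}{\left(5488 - 140\right) 67} - \frac{35826}{845} = - \frac{38982}{5348 \cdot 67} - \frac{35826}{845} = - \frac{38982}{358316} - \frac{35826}{845} = \left(-38982\right) \frac{1}{358316} - \frac{35826}{845} = - \frac{19491}{179158} - \frac{35826}{845} = - \frac{6434984403}{151388510}$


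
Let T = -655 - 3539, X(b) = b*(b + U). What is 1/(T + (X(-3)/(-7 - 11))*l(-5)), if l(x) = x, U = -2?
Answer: -6/25139 ≈ -0.00023867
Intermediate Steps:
X(b) = b*(-2 + b) (X(b) = b*(b - 2) = b*(-2 + b))
T = -4194
1/(T + (X(-3)/(-7 - 11))*l(-5)) = 1/(-4194 + ((-3*(-2 - 3))/(-7 - 11))*(-5)) = 1/(-4194 + ((-3*(-5))/(-18))*(-5)) = 1/(-4194 - 1/18*15*(-5)) = 1/(-4194 - ⅚*(-5)) = 1/(-4194 + 25/6) = 1/(-25139/6) = -6/25139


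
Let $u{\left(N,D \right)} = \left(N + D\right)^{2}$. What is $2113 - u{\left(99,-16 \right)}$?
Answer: $-4776$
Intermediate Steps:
$u{\left(N,D \right)} = \left(D + N\right)^{2}$
$2113 - u{\left(99,-16 \right)} = 2113 - \left(-16 + 99\right)^{2} = 2113 - 83^{2} = 2113 - 6889 = -4776$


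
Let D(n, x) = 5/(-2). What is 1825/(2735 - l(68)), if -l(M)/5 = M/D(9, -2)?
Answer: 1825/2599 ≈ 0.70219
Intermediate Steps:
D(n, x) = -5/2 (D(n, x) = 5*(-½) = -5/2)
l(M) = 2*M (l(M) = -5*M/(-5/2) = -5*M*(-2)/5 = -(-2)*M = 2*M)
1825/(2735 - l(68)) = 1825/(2735 - 2*68) = 1825/(2735 - 1*136) = 1825/(2735 - 136) = 1825/2599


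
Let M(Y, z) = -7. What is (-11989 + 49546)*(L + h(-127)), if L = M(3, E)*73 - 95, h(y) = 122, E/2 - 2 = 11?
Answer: -18177588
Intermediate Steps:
E = 26 (E = 4 + 2*11 = 4 + 22 = 26)
L = -606 (L = -7*73 - 95 = -511 - 95 = -606)
(-11989 + 49546)*(L + h(-127)) = (-11989 + 49546)*(-606 + 122) = 37557*(-484) = -18177588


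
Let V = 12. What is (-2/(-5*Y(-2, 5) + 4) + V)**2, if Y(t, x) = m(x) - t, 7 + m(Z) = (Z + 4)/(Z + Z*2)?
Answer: 24025/169 ≈ 142.16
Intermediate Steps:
m(Z) = -7 + (4 + Z)/(3*Z) (m(Z) = -7 + (Z + 4)/(Z + Z*2) = -7 + (4 + Z)/(Z + 2*Z) = -7 + (4 + Z)/((3*Z)) = -7 + (4 + Z)*(1/(3*Z)) = -7 + (4 + Z)/(3*Z))
Y(t, x) = -t + 4*(1 - 5*x)/(3*x) (Y(t, x) = 4*(1 - 5*x)/(3*x) - t = -t + 4*(1 - 5*x)/(3*x))
(-2/(-5*Y(-2, 5) + 4) + V)**2 = (-2/(-5*(-20/3 - 1*(-2) + (4/3)/5) + 4) + 12)**2 = (-2/(-5*(-20/3 + 2 + (4/3)*(1/5)) + 4) + 12)**2 = (-2/(-5*(-20/3 + 2 + 4/15) + 4) + 12)**2 = (-2/(-5*(-22/5) + 4) + 12)**2 = (-2/(22 + 4) + 12)**2 = (-2/26 + 12)**2 = (-2*1/26 + 12)**2 = (-1/13 + 12)**2 = (155/13)**2 = 24025/169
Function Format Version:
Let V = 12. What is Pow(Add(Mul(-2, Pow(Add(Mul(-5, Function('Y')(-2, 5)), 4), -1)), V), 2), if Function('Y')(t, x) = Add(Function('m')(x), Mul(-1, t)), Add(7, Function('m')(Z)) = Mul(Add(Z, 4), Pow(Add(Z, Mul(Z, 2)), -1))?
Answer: Rational(24025, 169) ≈ 142.16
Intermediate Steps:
Function('m')(Z) = Add(-7, Mul(Rational(1, 3), Pow(Z, -1), Add(4, Z))) (Function('m')(Z) = Add(-7, Mul(Add(Z, 4), Pow(Add(Z, Mul(Z, 2)), -1))) = Add(-7, Mul(Add(4, Z), Pow(Add(Z, Mul(2, Z)), -1))) = Add(-7, Mul(Add(4, Z), Pow(Mul(3, Z), -1))) = Add(-7, Mul(Add(4, Z), Mul(Rational(1, 3), Pow(Z, -1)))) = Add(-7, Mul(Rational(1, 3), Pow(Z, -1), Add(4, Z))))
Function('Y')(t, x) = Add(Mul(-1, t), Mul(Rational(4, 3), Pow(x, -1), Add(1, Mul(-5, x)))) (Function('Y')(t, x) = Add(Mul(Rational(4, 3), Pow(x, -1), Add(1, Mul(-5, x))), Mul(-1, t)) = Add(Mul(-1, t), Mul(Rational(4, 3), Pow(x, -1), Add(1, Mul(-5, x)))))
Pow(Add(Mul(-2, Pow(Add(Mul(-5, Function('Y')(-2, 5)), 4), -1)), V), 2) = Pow(Add(Mul(-2, Pow(Add(Mul(-5, Add(Rational(-20, 3), Mul(-1, -2), Mul(Rational(4, 3), Pow(5, -1)))), 4), -1)), 12), 2) = Pow(Add(Mul(-2, Pow(Add(Mul(-5, Add(Rational(-20, 3), 2, Mul(Rational(4, 3), Rational(1, 5)))), 4), -1)), 12), 2) = Pow(Add(Mul(-2, Pow(Add(Mul(-5, Add(Rational(-20, 3), 2, Rational(4, 15))), 4), -1)), 12), 2) = Pow(Add(Mul(-2, Pow(Add(Mul(-5, Rational(-22, 5)), 4), -1)), 12), 2) = Pow(Add(Mul(-2, Pow(Add(22, 4), -1)), 12), 2) = Pow(Add(Mul(-2, Pow(26, -1)), 12), 2) = Pow(Add(Mul(-2, Rational(1, 26)), 12), 2) = Pow(Add(Rational(-1, 13), 12), 2) = Pow(Rational(155, 13), 2) = Rational(24025, 169)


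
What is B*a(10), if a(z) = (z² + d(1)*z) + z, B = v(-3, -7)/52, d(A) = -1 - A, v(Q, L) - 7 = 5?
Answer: 270/13 ≈ 20.769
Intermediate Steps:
v(Q, L) = 12 (v(Q, L) = 7 + 5 = 12)
B = 3/13 (B = 12/52 = 12*(1/52) = 3/13 ≈ 0.23077)
a(z) = z² - z (a(z) = (z² + (-1 - 1*1)*z) + z = (z² + (-1 - 1)*z) + z = (z² - 2*z) + z = z² - z)
B*a(10) = 3*(10*(-1 + 10))/13 = 3*(10*9)/13 = (3/13)*90 = 270/13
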